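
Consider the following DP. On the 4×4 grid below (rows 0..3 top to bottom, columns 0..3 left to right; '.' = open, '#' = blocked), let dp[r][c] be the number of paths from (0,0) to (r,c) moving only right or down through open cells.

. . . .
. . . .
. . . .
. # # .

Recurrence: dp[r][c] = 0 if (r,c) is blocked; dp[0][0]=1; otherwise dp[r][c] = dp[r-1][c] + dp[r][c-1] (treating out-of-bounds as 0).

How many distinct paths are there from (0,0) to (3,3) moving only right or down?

10

r\c   0   1   2   3
  0   1   1   1   1
  1   1   2   3   4
  2   1   3   6  10
  3   1   0   0  10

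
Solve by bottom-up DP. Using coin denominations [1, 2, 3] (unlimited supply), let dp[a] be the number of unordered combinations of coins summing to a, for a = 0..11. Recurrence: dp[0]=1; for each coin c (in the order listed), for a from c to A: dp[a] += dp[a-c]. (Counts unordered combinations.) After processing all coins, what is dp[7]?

after  coin     0     1     2     3     4     5     6     7     8     9    10    11
          1     1     1     1     1     1     1     1     1     1     1     1     1
          2     1     1     2     2     3     3     4     4     5     5     6     6
          3     1     1     2     3     4     5     7     8    10    12    14    16

8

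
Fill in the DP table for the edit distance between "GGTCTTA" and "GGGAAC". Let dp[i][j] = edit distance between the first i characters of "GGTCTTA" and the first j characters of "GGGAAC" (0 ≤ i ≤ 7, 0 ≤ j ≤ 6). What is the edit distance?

5

   ''  G  G  G  A  A  C
''  0  1  2  3  4  5  6
 G  1  0  1  2  3  4  5
 G  2  1  0  1  2  3  4
 T  3  2  1  1  2  3  4
 C  4  3  2  2  2  3  3
 T  5  4  3  3  3  3  4
 T  6  5  4  4  4  4  4
 A  7  6  5  5  4  4  5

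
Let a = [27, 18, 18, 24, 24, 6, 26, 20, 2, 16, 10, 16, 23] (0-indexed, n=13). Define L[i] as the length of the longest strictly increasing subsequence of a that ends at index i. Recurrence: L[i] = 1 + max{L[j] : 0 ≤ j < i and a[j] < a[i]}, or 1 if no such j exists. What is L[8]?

   i    0    1    2    3    4    5    6    7    8    9   10   11   12
a[i]   27   18   18   24   24    6   26   20    2   16   10   16   23
L[i]    1    1    1    2    2    1    3    2    1    2    2    3    4

1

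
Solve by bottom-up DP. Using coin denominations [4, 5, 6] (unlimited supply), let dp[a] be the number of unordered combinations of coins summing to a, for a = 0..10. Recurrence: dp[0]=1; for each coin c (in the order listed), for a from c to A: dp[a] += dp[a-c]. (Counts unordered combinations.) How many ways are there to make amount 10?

2

after  coin     0     1     2     3     4     5     6     7     8     9    10
          4     1     0     0     0     1     0     0     0     1     0     0
          5     1     0     0     0     1     1     0     0     1     1     1
          6     1     0     0     0     1     1     1     0     1     1     2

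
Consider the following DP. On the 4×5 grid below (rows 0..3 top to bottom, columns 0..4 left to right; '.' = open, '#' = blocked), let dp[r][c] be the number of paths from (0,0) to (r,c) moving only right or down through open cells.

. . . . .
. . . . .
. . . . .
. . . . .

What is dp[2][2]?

6

r\c   0   1   2   3   4
  0   1   1   1   1   1
  1   1   2   3   4   5
  2   1   3   6  10  15
  3   1   4  10  20  35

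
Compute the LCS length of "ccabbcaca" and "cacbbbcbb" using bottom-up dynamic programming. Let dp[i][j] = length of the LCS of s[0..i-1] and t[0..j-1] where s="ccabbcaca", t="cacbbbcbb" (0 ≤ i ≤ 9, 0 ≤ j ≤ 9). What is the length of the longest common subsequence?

5

   ''  c  a  c  b  b  b  c  b  b
''  0  0  0  0  0  0  0  0  0  0
 c  0  1  1  1  1  1  1  1  1  1
 c  0  1  1  2  2  2  2  2  2  2
 a  0  1  2  2  2  2  2  2  2  2
 b  0  1  2  2  3  3  3  3  3  3
 b  0  1  2  2  3  4  4  4  4  4
 c  0  1  2  3  3  4  4  5  5  5
 a  0  1  2  3  3  4  4  5  5  5
 c  0  1  2  3  3  4  4  5  5  5
 a  0  1  2  3  3  4  4  5  5  5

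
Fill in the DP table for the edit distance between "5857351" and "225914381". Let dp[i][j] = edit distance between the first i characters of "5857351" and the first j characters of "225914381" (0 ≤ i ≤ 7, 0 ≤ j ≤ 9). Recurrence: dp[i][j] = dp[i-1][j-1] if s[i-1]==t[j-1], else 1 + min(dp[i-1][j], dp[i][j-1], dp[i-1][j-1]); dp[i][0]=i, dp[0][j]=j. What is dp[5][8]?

6

   ''  2  2  5  9  1  4  3  8  1
''  0  1  2  3  4  5  6  7  8  9
 5  1  1  2  2  3  4  5  6  7  8
 8  2  2  2  3  3  4  5  6  6  7
 5  3  3  3  2  3  4  5  6  7  7
 7  4  4  4  3  3  4  5  6  7  8
 3  5  5  5  4  4  4  5  5  6  7
 5  6  6  6  5  5  5  5  6  6  7
 1  7  7  7  6  6  5  6  6  7  6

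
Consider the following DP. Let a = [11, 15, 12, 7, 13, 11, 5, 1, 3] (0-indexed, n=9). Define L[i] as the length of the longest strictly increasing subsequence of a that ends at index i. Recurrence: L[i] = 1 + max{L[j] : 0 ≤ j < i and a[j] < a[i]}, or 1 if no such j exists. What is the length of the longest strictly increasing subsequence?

3

   i    0    1    2    3    4    5    6    7    8
a[i]   11   15   12    7   13   11    5    1    3
L[i]    1    2    2    1    3    2    1    1    2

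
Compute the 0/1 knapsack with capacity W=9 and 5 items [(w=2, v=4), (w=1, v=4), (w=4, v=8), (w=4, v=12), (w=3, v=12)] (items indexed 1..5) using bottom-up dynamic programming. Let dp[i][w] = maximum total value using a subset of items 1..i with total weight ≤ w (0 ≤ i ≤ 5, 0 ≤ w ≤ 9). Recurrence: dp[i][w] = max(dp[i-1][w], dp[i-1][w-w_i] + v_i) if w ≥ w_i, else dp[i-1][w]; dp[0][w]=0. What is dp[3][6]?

12

i\w   0   1   2   3   4   5   6   7   8   9
  0   0   0   0   0   0   0   0   0   0   0
  1   0   0   4   4   4   4   4   4   4   4
  2   0   4   4   8   8   8   8   8   8   8
  3   0   4   4   8   8  12  12  16  16  16
  4   0   4   4   8  12  16  16  20  20  24
  5   0   4   4  12  16  16  20  24  28  28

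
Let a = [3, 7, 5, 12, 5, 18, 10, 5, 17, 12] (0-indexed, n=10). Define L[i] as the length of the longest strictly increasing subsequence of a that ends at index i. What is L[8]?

4

   i    0    1    2    3    4    5    6    7    8    9
a[i]    3    7    5   12    5   18   10    5   17   12
L[i]    1    2    2    3    2    4    3    2    4    4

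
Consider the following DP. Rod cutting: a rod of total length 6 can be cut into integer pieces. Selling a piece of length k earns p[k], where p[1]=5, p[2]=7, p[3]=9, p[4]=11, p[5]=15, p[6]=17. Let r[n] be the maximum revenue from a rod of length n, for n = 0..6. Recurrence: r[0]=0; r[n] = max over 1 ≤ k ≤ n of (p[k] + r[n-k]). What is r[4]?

20

   n    0    1    2    3    4    5    6
r[n]    0    5   10   15   20   25   30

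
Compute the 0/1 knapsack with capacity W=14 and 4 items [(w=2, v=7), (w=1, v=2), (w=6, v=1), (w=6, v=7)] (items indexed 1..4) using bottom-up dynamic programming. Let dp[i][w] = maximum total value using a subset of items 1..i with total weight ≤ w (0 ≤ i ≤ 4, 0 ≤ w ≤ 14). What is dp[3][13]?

i\w   0   1   2   3   4   5   6   7   8   9  10  11  12  13  14
  0   0   0   0   0   0   0   0   0   0   0   0   0   0   0   0
  1   0   0   7   7   7   7   7   7   7   7   7   7   7   7   7
  2   0   2   7   9   9   9   9   9   9   9   9   9   9   9   9
  3   0   2   7   9   9   9   9   9   9  10  10  10  10  10  10
  4   0   2   7   9   9   9   9   9  14  16  16  16  16  16  16

10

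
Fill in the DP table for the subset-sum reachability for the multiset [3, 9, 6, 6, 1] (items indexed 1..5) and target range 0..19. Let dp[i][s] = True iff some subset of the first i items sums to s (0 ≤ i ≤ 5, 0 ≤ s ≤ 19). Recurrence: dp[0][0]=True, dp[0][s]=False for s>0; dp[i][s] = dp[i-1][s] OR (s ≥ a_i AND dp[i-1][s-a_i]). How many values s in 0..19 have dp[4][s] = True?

7

i\s   0   1   2   3   4   5   6   7   8   9  10  11  12  13  14  15  16  17  18  19
  0   T   F   F   F   F   F   F   F   F   F   F   F   F   F   F   F   F   F   F   F
  1   T   F   F   T   F   F   F   F   F   F   F   F   F   F   F   F   F   F   F   F
  2   T   F   F   T   F   F   F   F   F   T   F   F   T   F   F   F   F   F   F   F
  3   T   F   F   T   F   F   T   F   F   T   F   F   T   F   F   T   F   F   T   F
  4   T   F   F   T   F   F   T   F   F   T   F   F   T   F   F   T   F   F   T   F
  5   T   T   F   T   T   F   T   T   F   T   T   F   T   T   F   T   T   F   T   T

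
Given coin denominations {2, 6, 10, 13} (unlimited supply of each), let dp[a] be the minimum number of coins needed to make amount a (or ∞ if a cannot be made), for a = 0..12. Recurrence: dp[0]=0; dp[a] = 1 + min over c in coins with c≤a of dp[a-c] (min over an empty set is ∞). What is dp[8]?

 a  0  1  2  3  4  5  6  7  8  9 10 11 12
dp  0  -  1  -  2  -  1  -  2  -  1  -  2
(- denotes ∞ / unreachable)

2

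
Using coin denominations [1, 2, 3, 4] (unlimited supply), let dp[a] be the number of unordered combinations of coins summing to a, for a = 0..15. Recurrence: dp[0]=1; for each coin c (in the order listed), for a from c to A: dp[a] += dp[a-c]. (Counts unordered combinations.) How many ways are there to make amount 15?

after  coin     0     1     2     3     4     5     6     7     8     9    10    11    12    13    14    15
          1     1     1     1     1     1     1     1     1     1     1     1     1     1     1     1     1
          2     1     1     2     2     3     3     4     4     5     5     6     6     7     7     8     8
          3     1     1     2     3     4     5     7     8    10    12    14    16    19    21    24    27
          4     1     1     2     3     5     6     9    11    15    18    23    27    34    39    47    54

54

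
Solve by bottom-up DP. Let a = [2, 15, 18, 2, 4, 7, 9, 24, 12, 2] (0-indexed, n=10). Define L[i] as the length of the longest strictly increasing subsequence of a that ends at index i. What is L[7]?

5

   i    0    1    2    3    4    5    6    7    8    9
a[i]    2   15   18    2    4    7    9   24   12    2
L[i]    1    2    3    1    2    3    4    5    5    1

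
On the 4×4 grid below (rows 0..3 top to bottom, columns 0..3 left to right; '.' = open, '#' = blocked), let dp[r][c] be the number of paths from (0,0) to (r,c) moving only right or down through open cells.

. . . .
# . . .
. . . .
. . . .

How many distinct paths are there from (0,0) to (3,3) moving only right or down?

10

r\c   0   1   2   3
  0   1   1   1   1
  1   0   1   2   3
  2   0   1   3   6
  3   0   1   4  10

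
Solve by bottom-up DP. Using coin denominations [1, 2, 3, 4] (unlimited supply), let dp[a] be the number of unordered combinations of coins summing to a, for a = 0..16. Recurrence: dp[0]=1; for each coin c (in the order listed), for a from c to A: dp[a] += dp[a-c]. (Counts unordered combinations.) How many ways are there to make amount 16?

64

after  coin     0     1     2     3     4     5     6     7     8     9    10    11    12    13    14    15    16
          1     1     1     1     1     1     1     1     1     1     1     1     1     1     1     1     1     1
          2     1     1     2     2     3     3     4     4     5     5     6     6     7     7     8     8     9
          3     1     1     2     3     4     5     7     8    10    12    14    16    19    21    24    27    30
          4     1     1     2     3     5     6     9    11    15    18    23    27    34    39    47    54    64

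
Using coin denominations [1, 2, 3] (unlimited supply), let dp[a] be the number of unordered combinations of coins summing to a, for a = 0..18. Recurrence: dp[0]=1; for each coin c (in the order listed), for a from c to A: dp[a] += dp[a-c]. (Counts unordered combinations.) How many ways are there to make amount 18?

37

after  coin     0     1     2     3     4     5     6     7     8     9    10    11    12    13    14    15    16    17    18
          1     1     1     1     1     1     1     1     1     1     1     1     1     1     1     1     1     1     1     1
          2     1     1     2     2     3     3     4     4     5     5     6     6     7     7     8     8     9     9    10
          3     1     1     2     3     4     5     7     8    10    12    14    16    19    21    24    27    30    33    37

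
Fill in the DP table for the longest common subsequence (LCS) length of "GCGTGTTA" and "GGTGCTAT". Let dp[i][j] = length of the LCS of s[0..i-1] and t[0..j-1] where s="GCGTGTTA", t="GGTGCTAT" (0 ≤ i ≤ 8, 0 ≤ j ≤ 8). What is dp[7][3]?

   ''  G  G  T  G  C  T  A  T
''  0  0  0  0  0  0  0  0  0
 G  0  1  1  1  1  1  1  1  1
 C  0  1  1  1  1  2  2  2  2
 G  0  1  2  2  2  2  2  2  2
 T  0  1  2  3  3  3  3  3  3
 G  0  1  2  3  4  4  4  4  4
 T  0  1  2  3  4  4  5  5  5
 T  0  1  2  3  4  4  5  5  6
 A  0  1  2  3  4  4  5  6  6

3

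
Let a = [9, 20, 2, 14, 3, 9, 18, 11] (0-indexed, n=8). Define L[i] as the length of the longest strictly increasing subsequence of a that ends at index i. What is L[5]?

3

   i    0    1    2    3    4    5    6    7
a[i]    9   20    2   14    3    9   18   11
L[i]    1    2    1    2    2    3    4    4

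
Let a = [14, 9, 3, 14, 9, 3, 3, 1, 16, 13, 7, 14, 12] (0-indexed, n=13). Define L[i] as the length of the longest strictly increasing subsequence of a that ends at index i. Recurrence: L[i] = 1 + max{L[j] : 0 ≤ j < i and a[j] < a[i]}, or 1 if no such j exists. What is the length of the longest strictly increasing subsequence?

   i    0    1    2    3    4    5    6    7    8    9   10   11   12
a[i]   14    9    3   14    9    3    3    1   16   13    7   14   12
L[i]    1    1    1    2    2    1    1    1    3    3    2    4    3

4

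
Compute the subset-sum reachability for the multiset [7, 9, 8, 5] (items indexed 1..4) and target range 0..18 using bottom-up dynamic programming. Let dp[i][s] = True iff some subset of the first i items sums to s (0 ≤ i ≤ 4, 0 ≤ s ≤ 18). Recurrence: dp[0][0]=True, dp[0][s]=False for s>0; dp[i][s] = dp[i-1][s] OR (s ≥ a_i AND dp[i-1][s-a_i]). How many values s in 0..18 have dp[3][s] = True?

7

i\s   0   1   2   3   4   5   6   7   8   9  10  11  12  13  14  15  16  17  18
  0   T   F   F   F   F   F   F   F   F   F   F   F   F   F   F   F   F   F   F
  1   T   F   F   F   F   F   F   T   F   F   F   F   F   F   F   F   F   F   F
  2   T   F   F   F   F   F   F   T   F   T   F   F   F   F   F   F   T   F   F
  3   T   F   F   F   F   F   F   T   T   T   F   F   F   F   F   T   T   T   F
  4   T   F   F   F   F   T   F   T   T   T   F   F   T   T   T   T   T   T   F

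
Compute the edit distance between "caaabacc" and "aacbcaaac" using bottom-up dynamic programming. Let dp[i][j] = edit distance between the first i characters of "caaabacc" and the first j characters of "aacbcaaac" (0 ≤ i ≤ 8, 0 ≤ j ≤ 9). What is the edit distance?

5

   ''  a  a  c  b  c  a  a  a  c
''  0  1  2  3  4  5  6  7  8  9
 c  1  1  2  2  3  4  5  6  7  8
 a  2  1  1  2  3  4  4  5  6  7
 a  3  2  1  2  3  4  4  4  5  6
 a  4  3  2  2  3  4  4  4  4  5
 b  5  4  3  3  2  3  4  5  5  5
 a  6  5  4  4  3  3  3  4  5  6
 c  7  6  5  4  4  3  4  4  5  5
 c  8  7  6  5  5  4  4  5  5  5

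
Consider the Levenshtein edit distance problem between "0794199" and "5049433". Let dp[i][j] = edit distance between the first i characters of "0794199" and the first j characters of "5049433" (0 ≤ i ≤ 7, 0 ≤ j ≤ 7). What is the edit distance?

   ''  5  0  4  9  4  3  3
''  0  1  2  3  4  5  6  7
 0  1  1  1  2  3  4  5  6
 7  2  2  2  2  3  4  5  6
 9  3  3  3  3  2  3  4  5
 4  4  4  4  3  3  2  3  4
 1  5  5  5  4  4  3  3  4
 9  6  6  6  5  4  4  4  4
 9  7  7  7  6  5  5  5  5

5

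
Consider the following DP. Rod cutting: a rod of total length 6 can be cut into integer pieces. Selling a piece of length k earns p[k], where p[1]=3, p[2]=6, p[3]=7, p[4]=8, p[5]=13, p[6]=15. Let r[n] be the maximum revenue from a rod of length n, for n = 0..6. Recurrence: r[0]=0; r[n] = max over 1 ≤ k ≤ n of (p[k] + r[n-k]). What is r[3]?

9

   n    0    1    2    3    4    5    6
r[n]    0    3    6    9   12   15   18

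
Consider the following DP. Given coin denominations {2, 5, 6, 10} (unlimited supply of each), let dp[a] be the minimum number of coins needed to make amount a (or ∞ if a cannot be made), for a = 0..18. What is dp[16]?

 a  0  1  2  3  4  5  6  7  8  9 10 11 12 13 14 15 16 17 18
dp  0  -  1  -  2  1  1  2  2  3  1  2  2  3  3  2  2  3  3
(- denotes ∞ / unreachable)

2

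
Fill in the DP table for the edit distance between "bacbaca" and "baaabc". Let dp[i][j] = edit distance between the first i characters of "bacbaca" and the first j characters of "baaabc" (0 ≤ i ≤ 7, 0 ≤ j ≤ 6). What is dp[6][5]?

   ''  b  a  a  a  b  c
''  0  1  2  3  4  5  6
 b  1  0  1  2  3  4  5
 a  2  1  0  1  2  3  4
 c  3  2  1  1  2  3  3
 b  4  3  2  2  2  2  3
 a  5  4  3  2  2  3  3
 c  6  5  4  3  3  3  3
 a  7  6  5  4  3  4  4

3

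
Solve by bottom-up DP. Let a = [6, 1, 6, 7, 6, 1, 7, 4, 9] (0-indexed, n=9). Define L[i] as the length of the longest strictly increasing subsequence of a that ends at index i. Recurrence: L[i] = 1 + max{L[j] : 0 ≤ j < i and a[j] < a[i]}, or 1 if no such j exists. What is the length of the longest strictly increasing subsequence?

   i    0    1    2    3    4    5    6    7    8
a[i]    6    1    6    7    6    1    7    4    9
L[i]    1    1    2    3    2    1    3    2    4

4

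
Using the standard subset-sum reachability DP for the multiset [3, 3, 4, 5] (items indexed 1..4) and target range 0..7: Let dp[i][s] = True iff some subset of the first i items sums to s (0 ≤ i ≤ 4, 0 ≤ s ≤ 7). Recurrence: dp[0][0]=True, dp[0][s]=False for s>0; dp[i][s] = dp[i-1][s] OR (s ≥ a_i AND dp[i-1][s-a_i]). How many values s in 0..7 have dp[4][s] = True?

6

i\s   0   1   2   3   4   5   6   7
  0   T   F   F   F   F   F   F   F
  1   T   F   F   T   F   F   F   F
  2   T   F   F   T   F   F   T   F
  3   T   F   F   T   T   F   T   T
  4   T   F   F   T   T   T   T   T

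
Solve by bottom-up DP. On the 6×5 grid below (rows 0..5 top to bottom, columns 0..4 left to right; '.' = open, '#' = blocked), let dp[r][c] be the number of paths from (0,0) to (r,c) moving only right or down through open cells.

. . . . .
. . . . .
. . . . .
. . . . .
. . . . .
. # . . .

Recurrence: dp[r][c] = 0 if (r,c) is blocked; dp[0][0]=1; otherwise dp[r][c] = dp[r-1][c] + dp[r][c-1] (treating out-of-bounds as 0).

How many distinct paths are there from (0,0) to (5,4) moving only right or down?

120

r\c   0   1   2   3   4
  0   1   1   1   1   1
  1   1   2   3   4   5
  2   1   3   6  10  15
  3   1   4  10  20  35
  4   1   5  15  35  70
  5   1   0  15  50 120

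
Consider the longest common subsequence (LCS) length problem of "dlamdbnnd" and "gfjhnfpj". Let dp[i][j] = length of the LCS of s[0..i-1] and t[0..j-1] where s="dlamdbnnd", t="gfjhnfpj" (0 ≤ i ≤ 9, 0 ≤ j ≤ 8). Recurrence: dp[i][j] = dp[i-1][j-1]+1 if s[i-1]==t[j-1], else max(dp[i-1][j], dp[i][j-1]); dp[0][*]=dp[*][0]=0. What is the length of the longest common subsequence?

   ''  g  f  j  h  n  f  p  j
''  0  0  0  0  0  0  0  0  0
 d  0  0  0  0  0  0  0  0  0
 l  0  0  0  0  0  0  0  0  0
 a  0  0  0  0  0  0  0  0  0
 m  0  0  0  0  0  0  0  0  0
 d  0  0  0  0  0  0  0  0  0
 b  0  0  0  0  0  0  0  0  0
 n  0  0  0  0  0  1  1  1  1
 n  0  0  0  0  0  1  1  1  1
 d  0  0  0  0  0  1  1  1  1

1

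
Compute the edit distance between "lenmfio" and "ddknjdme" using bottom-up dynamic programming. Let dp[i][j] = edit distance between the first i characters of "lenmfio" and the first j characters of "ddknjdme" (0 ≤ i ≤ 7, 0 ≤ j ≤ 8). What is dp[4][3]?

   ''  d  d  k  n  j  d  m  e
''  0  1  2  3  4  5  6  7  8
 l  1  1  2  3  4  5  6  7  8
 e  2  2  2  3  4  5  6  7  7
 n  3  3  3  3  3  4  5  6  7
 m  4  4  4  4  4  4  5  5  6
 f  5  5  5  5  5  5  5  6  6
 i  6  6  6  6  6  6  6  6  7
 o  7  7  7  7  7  7  7  7  7

4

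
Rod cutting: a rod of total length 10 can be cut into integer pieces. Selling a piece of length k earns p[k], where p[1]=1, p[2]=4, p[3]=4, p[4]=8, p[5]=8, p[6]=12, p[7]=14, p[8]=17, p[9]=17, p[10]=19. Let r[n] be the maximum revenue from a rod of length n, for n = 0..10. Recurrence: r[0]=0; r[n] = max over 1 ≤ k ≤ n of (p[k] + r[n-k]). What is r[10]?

21

   n    0    1    2    3    4    5    6    7    8    9   10
r[n]    0    1    4    5    8    9   12   14   17   18   21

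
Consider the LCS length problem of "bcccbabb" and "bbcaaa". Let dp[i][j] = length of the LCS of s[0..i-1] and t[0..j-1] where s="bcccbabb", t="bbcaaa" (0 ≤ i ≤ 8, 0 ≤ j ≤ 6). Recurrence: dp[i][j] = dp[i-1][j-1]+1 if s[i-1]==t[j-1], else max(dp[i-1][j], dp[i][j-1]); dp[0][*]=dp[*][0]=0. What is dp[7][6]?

   ''  b  b  c  a  a  a
''  0  0  0  0  0  0  0
 b  0  1  1  1  1  1  1
 c  0  1  1  2  2  2  2
 c  0  1  1  2  2  2  2
 c  0  1  1  2  2  2  2
 b  0  1  2  2  2  2  2
 a  0  1  2  2  3  3  3
 b  0  1  2  2  3  3  3
 b  0  1  2  2  3  3  3

3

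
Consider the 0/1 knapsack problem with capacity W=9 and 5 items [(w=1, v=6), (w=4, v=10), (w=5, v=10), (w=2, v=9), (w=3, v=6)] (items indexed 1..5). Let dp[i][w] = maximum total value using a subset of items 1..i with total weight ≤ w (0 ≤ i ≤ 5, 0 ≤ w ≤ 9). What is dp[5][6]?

i\w   0   1   2   3   4   5   6   7   8   9
  0   0   0   0   0   0   0   0   0   0   0
  1   0   6   6   6   6   6   6   6   6   6
  2   0   6   6   6  10  16  16  16  16  16
  3   0   6   6   6  10  16  16  16  16  20
  4   0   6   9  15  15  16  19  25  25  25
  5   0   6   9  15  15  16  21  25  25  25

21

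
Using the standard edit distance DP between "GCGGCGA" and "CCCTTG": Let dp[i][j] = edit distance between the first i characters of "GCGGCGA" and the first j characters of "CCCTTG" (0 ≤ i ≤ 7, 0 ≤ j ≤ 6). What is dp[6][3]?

   ''  C  C  C  T  T  G
''  0  1  2  3  4  5  6
 G  1  1  2  3  4  5  5
 C  2  1  1  2  3  4  5
 G  3  2  2  2  3  4  4
 G  4  3  3  3  3  4  4
 C  5  4  3  3  4  4  5
 G  6  5  4  4  4  5  4
 A  7  6  5  5  5  5  5

4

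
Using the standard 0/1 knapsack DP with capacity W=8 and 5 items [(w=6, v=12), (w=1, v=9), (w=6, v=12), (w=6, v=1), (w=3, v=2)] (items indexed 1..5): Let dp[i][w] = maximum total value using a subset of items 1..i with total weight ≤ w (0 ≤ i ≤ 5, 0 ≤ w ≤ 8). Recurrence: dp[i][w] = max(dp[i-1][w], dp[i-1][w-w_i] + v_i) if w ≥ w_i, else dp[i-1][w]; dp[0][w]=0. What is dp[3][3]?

i\w   0   1   2   3   4   5   6   7   8
  0   0   0   0   0   0   0   0   0   0
  1   0   0   0   0   0   0  12  12  12
  2   0   9   9   9   9   9  12  21  21
  3   0   9   9   9   9   9  12  21  21
  4   0   9   9   9   9   9  12  21  21
  5   0   9   9   9  11  11  12  21  21

9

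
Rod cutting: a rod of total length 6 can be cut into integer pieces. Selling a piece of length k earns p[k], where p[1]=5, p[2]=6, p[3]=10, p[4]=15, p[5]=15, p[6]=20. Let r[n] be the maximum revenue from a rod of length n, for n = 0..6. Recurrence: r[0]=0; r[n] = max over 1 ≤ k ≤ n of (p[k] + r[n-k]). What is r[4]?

   n    0    1    2    3    4    5    6
r[n]    0    5   10   15   20   25   30

20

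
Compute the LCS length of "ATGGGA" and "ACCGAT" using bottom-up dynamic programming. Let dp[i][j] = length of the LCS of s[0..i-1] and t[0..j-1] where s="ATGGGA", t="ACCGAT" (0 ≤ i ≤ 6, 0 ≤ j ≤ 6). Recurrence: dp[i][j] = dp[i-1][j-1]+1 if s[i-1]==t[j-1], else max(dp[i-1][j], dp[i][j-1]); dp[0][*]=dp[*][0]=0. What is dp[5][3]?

   ''  A  C  C  G  A  T
''  0  0  0  0  0  0  0
 A  0  1  1  1  1  1  1
 T  0  1  1  1  1  1  2
 G  0  1  1  1  2  2  2
 G  0  1  1  1  2  2  2
 G  0  1  1  1  2  2  2
 A  0  1  1  1  2  3  3

1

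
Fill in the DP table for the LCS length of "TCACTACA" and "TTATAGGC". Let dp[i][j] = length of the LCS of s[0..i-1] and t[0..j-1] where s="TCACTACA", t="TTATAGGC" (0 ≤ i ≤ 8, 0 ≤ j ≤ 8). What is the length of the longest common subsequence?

   ''  T  T  A  T  A  G  G  C
''  0  0  0  0  0  0  0  0  0
 T  0  1  1  1  1  1  1  1  1
 C  0  1  1  1  1  1  1  1  2
 A  0  1  1  2  2  2  2  2  2
 C  0  1  1  2  2  2  2  2  3
 T  0  1  2  2  3  3  3  3  3
 A  0  1  2  3  3  4  4  4  4
 C  0  1  2  3  3  4  4  4  5
 A  0  1  2  3  3  4  4  4  5

5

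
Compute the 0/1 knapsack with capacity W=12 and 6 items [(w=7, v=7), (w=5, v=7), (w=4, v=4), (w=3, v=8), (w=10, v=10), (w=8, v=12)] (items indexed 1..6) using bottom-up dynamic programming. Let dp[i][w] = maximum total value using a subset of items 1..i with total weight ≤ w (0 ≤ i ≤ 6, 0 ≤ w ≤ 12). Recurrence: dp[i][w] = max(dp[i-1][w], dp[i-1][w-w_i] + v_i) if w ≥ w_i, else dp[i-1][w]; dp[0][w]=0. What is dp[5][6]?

i\w   0   1   2   3   4   5   6   7   8   9  10  11  12
  0   0   0   0   0   0   0   0   0   0   0   0   0   0
  1   0   0   0   0   0   0   0   7   7   7   7   7   7
  2   0   0   0   0   0   7   7   7   7   7   7   7  14
  3   0   0   0   0   4   7   7   7   7  11  11  11  14
  4   0   0   0   8   8   8   8  12  15  15  15  15  19
  5   0   0   0   8   8   8   8  12  15  15  15  15  19
  6   0   0   0   8   8   8   8  12  15  15  15  20  20

8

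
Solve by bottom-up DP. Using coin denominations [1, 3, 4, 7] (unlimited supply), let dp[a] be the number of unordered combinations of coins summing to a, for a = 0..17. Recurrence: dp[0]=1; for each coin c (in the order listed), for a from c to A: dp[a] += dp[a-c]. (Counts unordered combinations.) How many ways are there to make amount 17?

after  coin     0     1     2     3     4     5     6     7     8     9    10    11    12    13    14    15    16    17
          1     1     1     1     1     1     1     1     1     1     1     1     1     1     1     1     1     1     1
          3     1     1     1     2     2     2     3     3     3     4     4     4     5     5     5     6     6     6
          4     1     1     1     2     3     3     4     5     6     7     8     9    11    12    13    15    17    18
          7     1     1     1     2     3     3     4     6     7     8    10    12    14    16    19    22    25    28

28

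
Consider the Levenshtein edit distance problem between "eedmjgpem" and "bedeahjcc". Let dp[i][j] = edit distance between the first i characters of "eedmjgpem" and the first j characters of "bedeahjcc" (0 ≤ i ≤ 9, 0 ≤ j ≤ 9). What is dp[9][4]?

6

   ''  b  e  d  e  a  h  j  c  c
''  0  1  2  3  4  5  6  7  8  9
 e  1  1  1  2  3  4  5  6  7  8
 e  2  2  1  2  2  3  4  5  6  7
 d  3  3  2  1  2  3  4  5  6  7
 m  4  4  3  2  2  3  4  5  6  7
 j  5  5  4  3  3  3  4  4  5  6
 g  6  6  5  4  4  4  4  5  5  6
 p  7  7  6  5  5  5  5  5  6  6
 e  8  8  7  6  5  6  6  6  6  7
 m  9  9  8  7  6  6  7  7  7  7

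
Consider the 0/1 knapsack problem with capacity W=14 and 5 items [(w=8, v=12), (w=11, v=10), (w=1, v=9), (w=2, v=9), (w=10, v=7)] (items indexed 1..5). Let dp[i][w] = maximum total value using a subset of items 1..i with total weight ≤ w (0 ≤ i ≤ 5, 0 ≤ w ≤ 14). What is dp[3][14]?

i\w   0   1   2   3   4   5   6   7   8   9  10  11  12  13  14
  0   0   0   0   0   0   0   0   0   0   0   0   0   0   0   0
  1   0   0   0   0   0   0   0   0  12  12  12  12  12  12  12
  2   0   0   0   0   0   0   0   0  12  12  12  12  12  12  12
  3   0   9   9   9   9   9   9   9  12  21  21  21  21  21  21
  4   0   9   9  18  18  18  18  18  18  21  21  30  30  30  30
  5   0   9   9  18  18  18  18  18  18  21  21  30  30  30  30

21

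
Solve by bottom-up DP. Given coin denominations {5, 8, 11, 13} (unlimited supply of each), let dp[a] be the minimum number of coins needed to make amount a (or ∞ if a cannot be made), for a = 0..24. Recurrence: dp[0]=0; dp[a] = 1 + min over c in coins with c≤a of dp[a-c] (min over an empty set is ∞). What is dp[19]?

2

 a  0  1  2  3  4  5  6  7  8  9 10 11 12 13 14 15 16 17 18 19 20 21 22 23 24
dp  0  -  -  -  -  1  -  -  1  -  2  1  -  1  -  3  2  -  2  2  4  2  2  3  2
(- denotes ∞ / unreachable)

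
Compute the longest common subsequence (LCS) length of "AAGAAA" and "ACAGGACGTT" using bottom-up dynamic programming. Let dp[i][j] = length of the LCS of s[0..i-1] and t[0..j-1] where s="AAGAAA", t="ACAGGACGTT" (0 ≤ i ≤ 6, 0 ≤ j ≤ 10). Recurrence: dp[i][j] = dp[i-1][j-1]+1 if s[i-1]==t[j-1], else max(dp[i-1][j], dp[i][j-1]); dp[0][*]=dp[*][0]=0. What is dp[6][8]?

   ''  A  C  A  G  G  A  C  G  T  T
''  0  0  0  0  0  0  0  0  0  0  0
 A  0  1  1  1  1  1  1  1  1  1  1
 A  0  1  1  2  2  2  2  2  2  2  2
 G  0  1  1  2  3  3  3  3  3  3  3
 A  0  1  1  2  3  3  4  4  4  4  4
 A  0  1  1  2  3  3  4  4  4  4  4
 A  0  1  1  2  3  3  4  4  4  4  4

4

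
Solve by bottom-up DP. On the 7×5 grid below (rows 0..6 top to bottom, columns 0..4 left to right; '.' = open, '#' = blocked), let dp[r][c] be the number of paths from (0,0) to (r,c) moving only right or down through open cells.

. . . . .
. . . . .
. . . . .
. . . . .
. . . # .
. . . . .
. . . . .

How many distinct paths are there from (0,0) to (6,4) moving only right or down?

r\c   0   1   2   3   4
  0   1   1   1   1   1
  1   1   2   3   4   5
  2   1   3   6  10  15
  3   1   4  10  20  35
  4   1   5  15   0  35
  5   1   6  21  21  56
  6   1   7  28  49 105

105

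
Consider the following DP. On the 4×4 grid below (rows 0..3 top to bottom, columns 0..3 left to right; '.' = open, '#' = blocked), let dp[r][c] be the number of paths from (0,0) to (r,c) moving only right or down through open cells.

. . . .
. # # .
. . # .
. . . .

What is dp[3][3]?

r\c   0   1   2   3
  0   1   1   1   1
  1   1   0   0   1
  2   1   1   0   1
  3   1   2   2   3

3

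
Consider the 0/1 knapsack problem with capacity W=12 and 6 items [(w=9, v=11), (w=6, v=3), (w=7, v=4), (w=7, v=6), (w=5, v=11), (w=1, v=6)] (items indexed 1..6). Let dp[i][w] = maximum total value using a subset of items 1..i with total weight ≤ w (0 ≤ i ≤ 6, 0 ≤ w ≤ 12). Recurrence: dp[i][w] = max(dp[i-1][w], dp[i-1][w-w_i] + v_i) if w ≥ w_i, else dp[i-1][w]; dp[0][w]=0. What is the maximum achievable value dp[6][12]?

i\w   0   1   2   3   4   5   6   7   8   9  10  11  12
  0   0   0   0   0   0   0   0   0   0   0   0   0   0
  1   0   0   0   0   0   0   0   0   0  11  11  11  11
  2   0   0   0   0   0   0   3   3   3  11  11  11  11
  3   0   0   0   0   0   0   3   4   4  11  11  11  11
  4   0   0   0   0   0   0   3   6   6  11  11  11  11
  5   0   0   0   0   0  11  11  11  11  11  11  14  17
  6   0   6   6   6   6  11  17  17  17  17  17  17  20

20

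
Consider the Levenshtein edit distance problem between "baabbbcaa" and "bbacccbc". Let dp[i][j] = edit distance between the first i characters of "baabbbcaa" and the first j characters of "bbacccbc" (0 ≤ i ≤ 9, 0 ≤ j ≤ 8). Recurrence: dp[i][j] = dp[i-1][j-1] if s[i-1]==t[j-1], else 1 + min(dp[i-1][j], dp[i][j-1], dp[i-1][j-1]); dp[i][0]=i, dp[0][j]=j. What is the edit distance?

   ''  b  b  a  c  c  c  b  c
''  0  1  2  3  4  5  6  7  8
 b  1  0  1  2  3  4  5  6  7
 a  2  1  1  1  2  3  4  5  6
 a  3  2  2  1  2  3  4  5  6
 b  4  3  2  2  2  3  4  4  5
 b  5  4  3  3  3  3  4  4  5
 b  6  5  4  4  4  4  4  4  5
 c  7  6  5  5  4  4  4  5  4
 a  8  7  6  5  5  5  5  5  5
 a  9  8  7  6  6  6  6  6  6

6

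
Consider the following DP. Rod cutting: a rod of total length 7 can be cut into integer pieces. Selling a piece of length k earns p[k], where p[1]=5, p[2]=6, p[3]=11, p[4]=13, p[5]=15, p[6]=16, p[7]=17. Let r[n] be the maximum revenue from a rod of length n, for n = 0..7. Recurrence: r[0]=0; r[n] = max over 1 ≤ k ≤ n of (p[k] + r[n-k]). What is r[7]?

35

   n    0    1    2    3    4    5    6    7
r[n]    0    5   10   15   20   25   30   35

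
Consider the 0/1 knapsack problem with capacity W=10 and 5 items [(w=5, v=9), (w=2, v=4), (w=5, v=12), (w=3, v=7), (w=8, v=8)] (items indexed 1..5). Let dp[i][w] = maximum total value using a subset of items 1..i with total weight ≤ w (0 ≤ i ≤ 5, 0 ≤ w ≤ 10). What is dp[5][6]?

i\w   0   1   2   3   4   5   6   7   8   9  10
  0   0   0   0   0   0   0   0   0   0   0   0
  1   0   0   0   0   0   9   9   9   9   9   9
  2   0   0   4   4   4   9   9  13  13  13  13
  3   0   0   4   4   4  12  12  16  16  16  21
  4   0   0   4   7   7  12  12  16  19  19  23
  5   0   0   4   7   7  12  12  16  19  19  23

12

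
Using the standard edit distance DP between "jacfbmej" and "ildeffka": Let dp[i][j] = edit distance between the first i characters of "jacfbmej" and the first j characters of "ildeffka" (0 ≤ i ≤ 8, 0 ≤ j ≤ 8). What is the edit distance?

   ''  i  l  d  e  f  f  k  a
''  0  1  2  3  4  5  6  7  8
 j  1  1  2  3  4  5  6  7  8
 a  2  2  2  3  4  5  6  7  7
 c  3  3  3  3  4  5  6  7  8
 f  4  4  4  4  4  4  5  6  7
 b  5  5  5  5  5  5  5  6  7
 m  6  6  6  6  6  6  6  6  7
 e  7  7  7  7  6  7  7  7  7
 j  8  8  8  8  7  7  8  8  8

8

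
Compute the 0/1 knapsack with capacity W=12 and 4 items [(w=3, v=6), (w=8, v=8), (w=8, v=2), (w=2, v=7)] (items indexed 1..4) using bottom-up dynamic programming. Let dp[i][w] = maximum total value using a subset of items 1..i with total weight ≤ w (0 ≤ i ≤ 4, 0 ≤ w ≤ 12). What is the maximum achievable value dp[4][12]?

i\w   0   1   2   3   4   5   6   7   8   9  10  11  12
  0   0   0   0   0   0   0   0   0   0   0   0   0   0
  1   0   0   0   6   6   6   6   6   6   6   6   6   6
  2   0   0   0   6   6   6   6   6   8   8   8  14  14
  3   0   0   0   6   6   6   6   6   8   8   8  14  14
  4   0   0   7   7   7  13  13  13  13  13  15  15  15

15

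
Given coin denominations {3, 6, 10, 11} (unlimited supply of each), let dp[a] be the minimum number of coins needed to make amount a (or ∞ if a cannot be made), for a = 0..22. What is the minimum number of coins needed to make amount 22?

2

 a  0  1  2  3  4  5  6  7  8  9 10 11 12 13 14 15 16 17 18 19 20 21 22
dp  0  -  -  1  -  -  1  -  -  2  1  1  2  2  2  3  2  2  3  3  2  2  2
(- denotes ∞ / unreachable)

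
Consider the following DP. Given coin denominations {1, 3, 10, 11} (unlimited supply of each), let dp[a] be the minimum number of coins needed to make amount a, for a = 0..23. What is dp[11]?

 a  0  1  2  3  4  5  6  7  8  9 10 11 12 13 14 15 16 17 18 19 20 21 22 23
dp  0  1  2  1  2  3  2  3  4  3  1  1  2  2  2  3  3  3  4  4  2  2  2  3

1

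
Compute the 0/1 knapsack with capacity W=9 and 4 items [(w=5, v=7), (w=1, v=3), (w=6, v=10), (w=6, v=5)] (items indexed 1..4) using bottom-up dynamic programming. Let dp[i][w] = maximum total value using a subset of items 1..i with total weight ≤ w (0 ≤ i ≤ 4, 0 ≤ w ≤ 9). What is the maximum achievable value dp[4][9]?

i\w   0   1   2   3   4   5   6   7   8   9
  0   0   0   0   0   0   0   0   0   0   0
  1   0   0   0   0   0   7   7   7   7   7
  2   0   3   3   3   3   7  10  10  10  10
  3   0   3   3   3   3   7  10  13  13  13
  4   0   3   3   3   3   7  10  13  13  13

13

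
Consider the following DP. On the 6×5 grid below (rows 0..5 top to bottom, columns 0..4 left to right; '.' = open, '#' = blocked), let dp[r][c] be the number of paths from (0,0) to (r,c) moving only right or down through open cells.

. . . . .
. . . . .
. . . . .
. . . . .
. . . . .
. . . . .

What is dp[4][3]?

r\c   0   1   2   3   4
  0   1   1   1   1   1
  1   1   2   3   4   5
  2   1   3   6  10  15
  3   1   4  10  20  35
  4   1   5  15  35  70
  5   1   6  21  56 126

35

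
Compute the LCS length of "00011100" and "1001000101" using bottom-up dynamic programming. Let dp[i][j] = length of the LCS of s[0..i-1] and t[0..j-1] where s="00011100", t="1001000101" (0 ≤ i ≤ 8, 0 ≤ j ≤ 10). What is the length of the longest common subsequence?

5

   ''  1  0  0  1  0  0  0  1  0  1
''  0  0  0  0  0  0  0  0  0  0  0
 0  0  0  1  1  1  1  1  1  1  1  1
 0  0  0  1  2  2  2  2  2  2  2  2
 0  0  0  1  2  2  3  3  3  3  3  3
 1  0  1  1  2  3  3  3  3  4  4  4
 1  0  1  1  2  3  3  3  3  4  4  5
 1  0  1  1  2  3  3  3  3  4  4  5
 0  0  1  2  2  3  4  4  4  4  5  5
 0  0  1  2  3  3  4  5  5  5  5  5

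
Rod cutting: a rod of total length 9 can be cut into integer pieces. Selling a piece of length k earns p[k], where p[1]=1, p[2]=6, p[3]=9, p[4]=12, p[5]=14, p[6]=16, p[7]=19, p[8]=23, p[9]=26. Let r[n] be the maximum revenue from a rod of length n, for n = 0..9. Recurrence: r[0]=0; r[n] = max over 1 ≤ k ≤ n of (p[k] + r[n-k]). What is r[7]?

21

   n    0    1    2    3    4    5    6    7    8    9
r[n]    0    1    6    9   12   15   18   21   24   27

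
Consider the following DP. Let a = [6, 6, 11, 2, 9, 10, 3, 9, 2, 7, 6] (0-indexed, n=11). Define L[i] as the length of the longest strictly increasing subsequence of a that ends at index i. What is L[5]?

3

   i    0    1    2    3    4    5    6    7    8    9   10
a[i]    6    6   11    2    9   10    3    9    2    7    6
L[i]    1    1    2    1    2    3    2    3    1    3    3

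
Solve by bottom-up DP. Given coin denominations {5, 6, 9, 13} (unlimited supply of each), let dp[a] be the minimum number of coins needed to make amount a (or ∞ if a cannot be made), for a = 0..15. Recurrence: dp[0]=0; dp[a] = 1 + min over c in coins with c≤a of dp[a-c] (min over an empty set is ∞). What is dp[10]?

 a  0  1  2  3  4  5  6  7  8  9 10 11 12 13 14 15
dp  0  -  -  -  -  1  1  -  -  1  2  2  2  1  2  2
(- denotes ∞ / unreachable)

2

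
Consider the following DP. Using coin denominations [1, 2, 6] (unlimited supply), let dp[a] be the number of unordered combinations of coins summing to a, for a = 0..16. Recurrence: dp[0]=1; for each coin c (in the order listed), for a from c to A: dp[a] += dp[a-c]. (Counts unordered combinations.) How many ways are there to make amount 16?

18

after  coin     0     1     2     3     4     5     6     7     8     9    10    11    12    13    14    15    16
          1     1     1     1     1     1     1     1     1     1     1     1     1     1     1     1     1     1
          2     1     1     2     2     3     3     4     4     5     5     6     6     7     7     8     8     9
          6     1     1     2     2     3     3     5     5     7     7     9     9    12    12    15    15    18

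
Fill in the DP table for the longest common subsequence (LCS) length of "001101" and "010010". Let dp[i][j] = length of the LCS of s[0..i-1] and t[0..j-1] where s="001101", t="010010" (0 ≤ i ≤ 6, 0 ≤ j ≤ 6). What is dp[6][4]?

3

   ''  0  1  0  0  1  0
''  0  0  0  0  0  0  0
 0  0  1  1  1  1  1  1
 0  0  1  1  2  2  2  2
 1  0  1  2  2  2  3  3
 1  0  1  2  2  2  3  3
 0  0  1  2  3  3  3  4
 1  0  1  2  3  3  4  4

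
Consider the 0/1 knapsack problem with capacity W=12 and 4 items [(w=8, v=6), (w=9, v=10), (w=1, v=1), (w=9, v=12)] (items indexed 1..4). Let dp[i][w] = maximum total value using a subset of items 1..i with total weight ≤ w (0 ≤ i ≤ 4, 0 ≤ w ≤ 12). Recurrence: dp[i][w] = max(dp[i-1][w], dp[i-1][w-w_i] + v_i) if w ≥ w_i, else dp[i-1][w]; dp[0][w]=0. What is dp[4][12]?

13

i\w   0   1   2   3   4   5   6   7   8   9  10  11  12
  0   0   0   0   0   0   0   0   0   0   0   0   0   0
  1   0   0   0   0   0   0   0   0   6   6   6   6   6
  2   0   0   0   0   0   0   0   0   6  10  10  10  10
  3   0   1   1   1   1   1   1   1   6  10  11  11  11
  4   0   1   1   1   1   1   1   1   6  12  13  13  13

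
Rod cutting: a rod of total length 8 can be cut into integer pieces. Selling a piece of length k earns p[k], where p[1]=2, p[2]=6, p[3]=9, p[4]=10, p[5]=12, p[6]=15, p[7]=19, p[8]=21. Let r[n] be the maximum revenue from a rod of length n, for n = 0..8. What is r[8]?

24

   n    0    1    2    3    4    5    6    7    8
r[n]    0    2    6    9   12   15   18   21   24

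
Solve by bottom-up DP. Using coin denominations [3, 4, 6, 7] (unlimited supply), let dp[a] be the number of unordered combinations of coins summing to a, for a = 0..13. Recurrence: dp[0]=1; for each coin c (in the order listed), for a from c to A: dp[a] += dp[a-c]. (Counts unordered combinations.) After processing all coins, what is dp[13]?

4

after  coin     0     1     2     3     4     5     6     7     8     9    10    11    12    13
          3     1     0     0     1     0     0     1     0     0     1     0     0     1     0
          4     1     0     0     1     1     0     1     1     1     1     1     1     2     1
          6     1     0     0     1     1     0     2     1     1     2     2     1     4     2
          7     1     0     0     1     1     0     2     2     1     2     3     2     4     4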